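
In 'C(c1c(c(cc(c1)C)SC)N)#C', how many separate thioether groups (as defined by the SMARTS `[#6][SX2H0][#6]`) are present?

1

[#6][SX2H0][#6] is the SMARTS for a thioether: an aliphatic sulfur bridging two carbons with no H on the sulfur.
Exactly one fragment in the molecule meets all constraints, giving 1 match.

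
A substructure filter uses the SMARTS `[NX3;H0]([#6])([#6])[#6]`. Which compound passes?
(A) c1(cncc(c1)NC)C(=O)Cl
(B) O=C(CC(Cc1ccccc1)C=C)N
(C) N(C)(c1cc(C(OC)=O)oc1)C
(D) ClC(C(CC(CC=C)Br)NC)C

[NX3;H0]([#6])([#6])[#6] describes a trivalent nitrogen with no H, bonded to three carbons (a tertiary amine).
(A) has an N-methylamino group (-NHCH3) but the nitrogen still has one H (H1), not H0.
(B) has a primary amide (-C(=O)NH2) but the amide nitrogen has H2 and only one carbon neighbour.
(C) contains a dimethylamino group (-N(CH3)2), which satisfies every atom and bond constraint.
(D) has an N-methylamino group (-NHCH3) but the nitrogen still has one H (H1), not H0.
So the answer is (C).

C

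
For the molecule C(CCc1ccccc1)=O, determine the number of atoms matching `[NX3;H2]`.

0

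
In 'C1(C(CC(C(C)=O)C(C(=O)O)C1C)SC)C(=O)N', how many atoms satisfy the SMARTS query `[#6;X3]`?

3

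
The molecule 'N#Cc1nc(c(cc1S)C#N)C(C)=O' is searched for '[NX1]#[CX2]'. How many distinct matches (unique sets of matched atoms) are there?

2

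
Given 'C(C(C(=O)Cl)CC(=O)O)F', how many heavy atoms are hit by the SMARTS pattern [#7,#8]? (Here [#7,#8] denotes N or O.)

3

Check the 10 heavy atoms by environment: 5× C → no; 3× O → match; 1× F → no; 1× Cl → no.
That gives 3 matching atoms.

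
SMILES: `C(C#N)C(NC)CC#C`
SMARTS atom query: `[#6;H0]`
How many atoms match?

2

The query [#6;H0] means: any carbon with no attached hydrogen.
Check the 9 heavy atoms by environment: 2× C (H2) → no; 2× C (H1) → no; 2× C (H0) → match; 1× N (H0) → no; 1× N (H1) → no; 1× C (H3) → no.
That gives 2 matching atoms.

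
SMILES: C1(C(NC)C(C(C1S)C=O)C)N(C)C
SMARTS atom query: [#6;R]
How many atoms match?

5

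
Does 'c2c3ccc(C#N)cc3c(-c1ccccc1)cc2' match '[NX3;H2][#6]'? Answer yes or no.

No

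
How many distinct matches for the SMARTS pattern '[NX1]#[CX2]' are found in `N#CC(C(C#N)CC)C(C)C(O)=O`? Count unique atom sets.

2

[NX1]#[CX2] is the SMARTS for a nitrile: a nitrogen triple-bonded to a two-connected carbon.
The molecule carries 2 separate instances of a nitrile (-C#N) meeting every constraint; each maps to a distinct set of atoms, giving 2 matches.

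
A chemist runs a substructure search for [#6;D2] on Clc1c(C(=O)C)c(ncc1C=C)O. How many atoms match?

2

Check the 13 heavy atoms by environment: 1× n (aromatic, D2) → no; 4× c (aromatic, D3) → no; 1× c (aromatic, D2) → match; 1× C (D2) → match; 2× C (D1) → no; 2× O (D1) → no; 1× C (D3) → no; 1× Cl (D1) → no.
Summing the matching environments: 1 + 1 = 2 matching atoms.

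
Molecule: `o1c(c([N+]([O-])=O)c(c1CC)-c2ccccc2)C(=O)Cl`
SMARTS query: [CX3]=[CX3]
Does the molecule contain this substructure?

The pattern [CX3]=[CX3] describes a non-aromatic C=C double bond between two sp2 carbons — an alkene.
The closest candidate here is an ethyl group (-CH2CH3), but its C-C bond is a single bond between CX4 carbons, not CX3=CX3. No other fragment satisfies the full query, so there is no match.

No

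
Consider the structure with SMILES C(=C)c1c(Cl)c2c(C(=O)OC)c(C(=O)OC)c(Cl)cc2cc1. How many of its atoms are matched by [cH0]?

The query [cH0] means: aromatic carbon with no attached hydrogen (substituted or ring-fusion).
Check the 22 heavy atoms by environment: 7× c (aromatic, H0) → match; 3× c (aromatic, H1) → no; 2× C (H0) → no; 4× O (H0) → no; 2× C (H3) → no; 1× C (H1) → no; 1× C (H2) → no; 2× Cl (H0) → no.
That gives 7 matching atoms.

7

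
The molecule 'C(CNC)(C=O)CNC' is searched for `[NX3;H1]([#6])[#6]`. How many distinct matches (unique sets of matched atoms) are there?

[NX3;H1]([#6])[#6] is the SMARTS for a secondary amine: a trivalent nitrogen with one H, bonded to two carbons.
The molecule carries 2 separate instances of an N-methylamino group (-NHCH3) meeting every constraint; each maps to a distinct set of atoms, giving 2 matches.

2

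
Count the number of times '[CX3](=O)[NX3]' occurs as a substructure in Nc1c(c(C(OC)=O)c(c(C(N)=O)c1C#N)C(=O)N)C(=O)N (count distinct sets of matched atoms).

3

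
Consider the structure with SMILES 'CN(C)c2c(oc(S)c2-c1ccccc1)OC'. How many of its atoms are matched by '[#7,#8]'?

The query [#7,#8] means: nitrogen or oxygen (comma = OR).
Check the 17 heavy atoms by environment: 1× o (aromatic) → match; 10× c (aromatic) → no; 1× O → match; 3× C → no; 1× S → no; 1× N → match.
Summing the matching environments: 1 + 1 + 1 = 3 matching atoms.

3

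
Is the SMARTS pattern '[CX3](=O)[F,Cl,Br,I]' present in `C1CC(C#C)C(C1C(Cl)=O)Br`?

Yes

The pattern [CX3](=O)[F,Cl,Br,I] describes a carbonyl carbon bonded to a halogen — an acyl halide.
The molecule carries an acyl chloride (-C(=O)Cl), whose atoms satisfy every constraint of the query, so the pattern matches.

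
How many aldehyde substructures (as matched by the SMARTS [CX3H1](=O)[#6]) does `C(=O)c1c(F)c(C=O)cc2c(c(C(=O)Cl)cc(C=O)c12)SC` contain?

3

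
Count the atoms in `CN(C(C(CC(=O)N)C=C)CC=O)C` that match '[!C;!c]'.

The query [!C;!c] means: neither aliphatic nor aromatic carbon — same as [!#6].
Check the 14 heavy atoms by environment: 10× C → no; 2× N → match; 2× O → match.
Summing the matching environments: 2 + 2 = 4 matching atoms.

4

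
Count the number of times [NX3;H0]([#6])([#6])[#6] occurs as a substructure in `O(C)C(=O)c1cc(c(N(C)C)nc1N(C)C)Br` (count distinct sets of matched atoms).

2

[NX3;H0]([#6])([#6])[#6] is the SMARTS for a tertiary amine: a trivalent nitrogen with no H, bonded to three carbons.
The molecule carries 2 separate instances of a dimethylamino group (-N(CH3)2) meeting every constraint; each maps to a distinct set of atoms, giving 2 matches.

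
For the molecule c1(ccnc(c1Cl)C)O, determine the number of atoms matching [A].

The query [A] means: A matches any aliphatic (non-aromatic) heavy atom.
Check the 9 heavy atoms by environment: 1× n (aromatic) → no; 5× c (aromatic) → no; 1× O → match; 1× C → match; 1× Cl → match.
Summing the matching environments: 1 + 1 + 1 = 3 matching atoms.

3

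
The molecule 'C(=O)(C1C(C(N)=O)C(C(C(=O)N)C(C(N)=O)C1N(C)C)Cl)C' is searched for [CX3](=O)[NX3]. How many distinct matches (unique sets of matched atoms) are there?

3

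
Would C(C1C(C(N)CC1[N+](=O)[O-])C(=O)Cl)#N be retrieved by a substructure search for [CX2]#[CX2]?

No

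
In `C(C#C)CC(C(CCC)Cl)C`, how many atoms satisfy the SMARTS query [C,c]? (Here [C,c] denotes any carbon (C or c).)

10

The query [C,c] means: comma = OR; matches aliphatic or aromatic carbon — same as #6.
Check the 11 heavy atoms by environment: 10× C → match; 1× Cl → no.
That gives 10 matching atoms.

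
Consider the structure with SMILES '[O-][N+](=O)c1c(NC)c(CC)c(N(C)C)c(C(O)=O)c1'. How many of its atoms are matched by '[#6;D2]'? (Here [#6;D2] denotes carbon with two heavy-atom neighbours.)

2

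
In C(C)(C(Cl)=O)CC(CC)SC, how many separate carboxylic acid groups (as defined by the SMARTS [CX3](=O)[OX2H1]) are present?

0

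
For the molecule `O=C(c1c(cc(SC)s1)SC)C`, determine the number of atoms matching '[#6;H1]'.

The query [#6;H1] means: any carbon bearing exactly one hydrogen.
Check the 12 heavy atoms by environment: 1× s (aromatic, H0) → no; 3× c (aromatic, H0) → no; 1× c (aromatic, H1) → match; 2× S (H0) → no; 3× C (H3) → no; 1× C (H0) → no; 1× O (H0) → no.
That gives 1 matching atom.

1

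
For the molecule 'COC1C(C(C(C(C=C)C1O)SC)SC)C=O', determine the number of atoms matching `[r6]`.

The query [r6] means: r6 matches atoms in a six-membered ring.
Check the 17 heavy atoms by environment: 6× C (in 6-ring) → match; 6× C (acyclic) → no; 2× S (acyclic) → no; 3× O (acyclic) → no.
That gives 6 matching atoms.

6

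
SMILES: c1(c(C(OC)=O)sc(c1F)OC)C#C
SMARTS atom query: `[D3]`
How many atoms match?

5

The query [D3] means: atom with exactly three heavy-atom neighbours.
Check the 14 heavy atoms by environment: 1× s (aromatic, D2) → no; 4× c (aromatic, D3) → match; 1× F (D1) → no; 1× C (D2) → no; 3× C (D1) → no; 2× O (D2) → no; 1× C (D3) → match; 1× O (D1) → no.
Summing the matching environments: 4 + 1 = 5 matching atoms.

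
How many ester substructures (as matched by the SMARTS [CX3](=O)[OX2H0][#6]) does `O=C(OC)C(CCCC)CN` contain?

[CX3](=O)[OX2H0][#6] is the SMARTS for an ester: a carbonyl carbon bonded to an oxygen that is itself bonded to carbon (no H on that O).
Exactly one fragment in the molecule meets all constraints, giving 1 match.

1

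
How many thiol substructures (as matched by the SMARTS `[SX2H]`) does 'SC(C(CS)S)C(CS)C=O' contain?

4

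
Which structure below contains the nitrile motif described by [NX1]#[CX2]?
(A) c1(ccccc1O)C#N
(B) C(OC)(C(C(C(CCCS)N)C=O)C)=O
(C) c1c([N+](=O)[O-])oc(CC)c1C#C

A

[NX1]#[CX2] describes a nitrogen triple-bonded to a two-connected carbon (a nitrile).
(A) contains a nitrile (-C#N), which satisfies every atom and bond constraint.
(B) has a primary amino group (-NH2) but the nitrogen is NX3 (three connections), not NX1 triple-bonded.
(C) has a nitro group (-[N+](=O)[O-]) but there is no C#N triple bond.
So the answer is (A).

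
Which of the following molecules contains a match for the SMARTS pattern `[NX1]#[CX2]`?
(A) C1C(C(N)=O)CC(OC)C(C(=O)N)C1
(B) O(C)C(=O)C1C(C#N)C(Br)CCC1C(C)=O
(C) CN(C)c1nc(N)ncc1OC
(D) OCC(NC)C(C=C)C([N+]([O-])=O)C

[NX1]#[CX2] describes a nitrogen triple-bonded to a two-connected carbon (a nitrile).
(A) has a primary amide (-C(=O)NH2) but the nitrogen is NX3, not NX1.
(B) contains a nitrile (-C#N), which satisfies every atom and bond constraint.
(C) has a primary amino group (-NH2) but the nitrogen is NX3 (three connections), not NX1 triple-bonded.
(D) has a nitro group (-[N+](=O)[O-]) but there is no C#N triple bond.
So the answer is (B).

B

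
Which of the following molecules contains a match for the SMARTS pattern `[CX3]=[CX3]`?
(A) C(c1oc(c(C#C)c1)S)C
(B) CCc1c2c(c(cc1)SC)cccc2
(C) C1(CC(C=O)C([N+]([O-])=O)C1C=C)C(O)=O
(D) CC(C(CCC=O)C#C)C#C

C

[CX3]=[CX3] describes a non-aromatic C=C double bond between two sp2 carbons (an alkene).
(A) has an ethyl group (-CH2CH3) but its C-C bond is a single bond between CX4 carbons, not CX3=CX3.
(B) has an ethyl group (-CH2CH3) but its C-C bond is a single bond between CX4 carbons, not CX3=CX3.
(C) contains a vinyl group (-CH=CH2), which satisfies every atom and bond constraint.
(D) has an ethynyl group (-C#CH) but the C-C bond is a triple bond, not a double bond.
So the answer is (C).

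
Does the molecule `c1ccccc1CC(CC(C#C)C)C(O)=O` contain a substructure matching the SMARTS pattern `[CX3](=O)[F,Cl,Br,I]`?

No

The pattern [CX3](=O)[F,Cl,Br,I] describes a carbonyl carbon bonded to a halogen — an acyl halide.
The closest candidate here is a carboxylic acid group (-C(=O)OH), but the carbonyl is bonded to -OH, not to a halogen. No other fragment satisfies the full query, so there is no match.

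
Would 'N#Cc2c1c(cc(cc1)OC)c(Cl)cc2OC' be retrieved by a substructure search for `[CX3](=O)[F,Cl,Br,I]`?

No

The pattern [CX3](=O)[F,Cl,Br,I] describes a carbonyl carbon bonded to a halogen — an acyl halide.
The closest candidate here is a chloro substituent, but the Cl is not on a carbonyl carbon. No other fragment satisfies the full query, so there is no match.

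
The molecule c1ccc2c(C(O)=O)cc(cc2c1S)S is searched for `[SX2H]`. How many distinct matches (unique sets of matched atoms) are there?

2

[SX2H] is the SMARTS for a thiol: an aliphatic sulfur with two connections, one being H.
The molecule carries 2 separate instances of a thiol (-SH) meeting every constraint; each maps to a distinct set of atoms, giving 2 matches.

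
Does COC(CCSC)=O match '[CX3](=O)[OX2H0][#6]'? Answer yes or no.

The pattern [CX3](=O)[OX2H0][#6] describes a carbonyl carbon bonded to an oxygen that is itself bonded to carbon (no H on that O) — an ester.
The molecule carries a methyl-ester group (-C(=O)OCH3), whose atoms satisfy every constraint of the query, so the pattern matches.

Yes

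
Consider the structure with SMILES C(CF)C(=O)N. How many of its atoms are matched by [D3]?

1

The query [D3] means: atom with exactly three heavy-atom neighbours.
Check the 6 heavy atoms by environment: 2× C (D2) → no; 1× F (D1) → no; 1× C (D3) → match; 1× O (D1) → no; 1× N (D1) → no.
That gives 1 matching atom.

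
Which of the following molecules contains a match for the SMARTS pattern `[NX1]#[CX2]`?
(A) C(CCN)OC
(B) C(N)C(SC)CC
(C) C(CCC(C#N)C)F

C

[NX1]#[CX2] describes a nitrogen triple-bonded to a two-connected carbon (a nitrile).
(A) has a primary amino group (-NH2) but the nitrogen is NX3 (three connections), not NX1 triple-bonded.
(B) has a primary amino group (-NH2) but the nitrogen is NX3 (three connections), not NX1 triple-bonded.
(C) contains a nitrile (-C#N), which satisfies every atom and bond constraint.
So the answer is (C).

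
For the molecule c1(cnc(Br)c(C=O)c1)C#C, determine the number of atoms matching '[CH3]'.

0

Check the 11 heavy atoms by environment: 1× n (aromatic, H0) → no; 2× c (aromatic, H1) → no; 3× c (aromatic, H0) → no; 1× C (H0) → no; 2× C (H1) → no; 1× Br (H0) → no; 1× O (H0) → no.
No environment satisfies the query, so 0 matching atoms.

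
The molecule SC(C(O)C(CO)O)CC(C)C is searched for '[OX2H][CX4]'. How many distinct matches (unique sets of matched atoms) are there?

3

[OX2H][CX4] is the SMARTS for an aliphatic alcohol: a hydroxyl oxygen bound to an sp3 (X4) carbon.
The molecule carries 3 separate instances of a hydroxyl group (-OH) meeting every constraint; each maps to a distinct set of atoms, giving 3 matches.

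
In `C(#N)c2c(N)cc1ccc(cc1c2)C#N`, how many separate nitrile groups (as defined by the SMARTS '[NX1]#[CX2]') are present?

[NX1]#[CX2] is the SMARTS for a nitrile: a nitrogen triple-bonded to a two-connected carbon.
The molecule carries 2 separate instances of a nitrile (-C#N) meeting every constraint; each maps to a distinct set of atoms, giving 2 matches.

2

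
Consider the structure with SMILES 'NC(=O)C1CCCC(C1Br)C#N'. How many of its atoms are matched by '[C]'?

Check the 12 heavy atoms by environment: 8× C → match; 1× Br → no; 2× N → no; 1× O → no.
That gives 8 matching atoms.

8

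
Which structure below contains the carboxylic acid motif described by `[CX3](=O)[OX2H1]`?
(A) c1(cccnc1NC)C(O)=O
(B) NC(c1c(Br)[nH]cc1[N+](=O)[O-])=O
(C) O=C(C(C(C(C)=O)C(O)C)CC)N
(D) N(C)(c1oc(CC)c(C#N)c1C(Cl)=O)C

A

[CX3](=O)[OX2H1] describes an sp2 carbon double-bonded to O and single-bonded to an -OH oxygen (a carboxylic acid).
(A) contains a carboxylic acid group (-C(=O)OH), which satisfies every atom and bond constraint.
(B) has a primary amide (-C(=O)NH2) but the carbonyl is bonded to N, not to an -OH oxygen.
(C) has a primary amide (-C(=O)NH2) but the carbonyl is bonded to N, not to an -OH oxygen.
(D) has an acyl chloride (-C(=O)Cl) but the carbonyl is bonded to Cl, not to an -OH oxygen.
So the answer is (A).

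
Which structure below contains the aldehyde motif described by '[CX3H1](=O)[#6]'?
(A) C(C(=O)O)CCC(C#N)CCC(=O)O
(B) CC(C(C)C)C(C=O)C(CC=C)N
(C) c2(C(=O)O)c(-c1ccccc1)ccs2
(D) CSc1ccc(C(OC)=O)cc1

B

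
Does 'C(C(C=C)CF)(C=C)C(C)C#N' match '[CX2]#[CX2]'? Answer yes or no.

The pattern [CX2]#[CX2] describes a carbon-carbon triple bond — an alkyne.
The closest candidate here is a vinyl group (-CH=CH2), but the C=C is a double bond; both carbons are CX3, not CX2. No other fragment satisfies the full query, so there is no match.

No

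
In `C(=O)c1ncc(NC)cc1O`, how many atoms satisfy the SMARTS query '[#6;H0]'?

3

The query [#6;H0] means: any carbon with no attached hydrogen.
Check the 11 heavy atoms by environment: 1× n (aromatic, H0) → no; 3× c (aromatic, H0) → match; 2× c (aromatic, H1) → no; 1× N (H1) → no; 1× C (H3) → no; 1× C (H1) → no; 1× O (H0) → no; 1× O (H1) → no.
That gives 3 matching atoms.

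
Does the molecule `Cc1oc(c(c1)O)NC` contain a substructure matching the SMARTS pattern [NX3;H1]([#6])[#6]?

Yes

The pattern [NX3;H1]([#6])[#6] describes a trivalent nitrogen with one H, bonded to two carbons — a secondary amine.
The molecule carries an N-methylamino group (-NHCH3), whose atoms satisfy every constraint of the query, so the pattern matches.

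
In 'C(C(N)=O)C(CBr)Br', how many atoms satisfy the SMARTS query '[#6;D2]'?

The query [#6;D2] means: any carbon bonded to exactly two heavy atoms.
Check the 8 heavy atoms by environment: 2× C (D2) → match; 2× C (D3) → no; 2× Br (D1) → no; 1× O (D1) → no; 1× N (D1) → no.
That gives 2 matching atoms.

2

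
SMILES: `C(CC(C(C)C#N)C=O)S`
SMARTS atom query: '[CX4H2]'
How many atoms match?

The query [CX4H2] means: sp3 carbon (X4) with exactly two hydrogens.
Check the 10 heavy atoms by environment: 1× C (H3, X4) → no; 2× C (H1, X4) → no; 2× C (H2, X4) → match; 1× C (H0, X2) → no; 1× N (H0, X1) → no; 1× C (H1, X3) → no; 1× O (H0, X1) → no; 1× S (H1, X2) → no.
That gives 2 matching atoms.

2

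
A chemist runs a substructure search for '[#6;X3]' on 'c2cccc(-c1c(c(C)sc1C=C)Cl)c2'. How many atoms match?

12

The query [#6;X3] means: any carbon (aromatic or not) with three total connections.
Check the 15 heavy atoms by environment: 1× s (aromatic, X2) → no; 10× c (aromatic, X3) → match; 2× C (X3) → match; 1× Cl (X1) → no; 1× C (X4) → no.
Summing the matching environments: 10 + 2 = 12 matching atoms.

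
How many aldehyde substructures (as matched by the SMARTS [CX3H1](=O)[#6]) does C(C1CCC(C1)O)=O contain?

1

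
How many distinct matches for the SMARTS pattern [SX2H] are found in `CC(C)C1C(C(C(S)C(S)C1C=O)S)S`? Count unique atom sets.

4

[SX2H] is the SMARTS for a thiol: an aliphatic sulfur with two connections, one being H.
The molecule carries 4 separate instances of a thiol (-SH) meeting every constraint; each maps to a distinct set of atoms, giving 4 matches.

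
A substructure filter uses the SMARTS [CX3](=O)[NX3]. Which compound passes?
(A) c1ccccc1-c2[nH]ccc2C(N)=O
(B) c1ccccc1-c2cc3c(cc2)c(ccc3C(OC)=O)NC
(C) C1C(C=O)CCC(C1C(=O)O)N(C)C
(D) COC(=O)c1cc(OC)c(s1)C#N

[CX3](=O)[NX3] describes a carbonyl carbon bonded to a trivalent nitrogen (an amide).
(A) contains a primary amide (-C(=O)NH2), which satisfies every atom and bond constraint.
(B) has a methyl-ester group (-C(=O)OCH3) but the carbonyl is bonded to O, not to an NX3 nitrogen.
(C) has a carboxylic acid group (-C(=O)OH) but the carbonyl is bonded to O, not to an NX3 nitrogen.
(D) has a nitrile (-C#N) but the nitrile N is NX1 (triple-bonded), not NX3.
So the answer is (A).

A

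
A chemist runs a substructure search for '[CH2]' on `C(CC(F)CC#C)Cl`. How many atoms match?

3

The query [CH2] means: aliphatic carbon with exactly two hydrogens.
Check the 8 heavy atoms by environment: 3× C (H2) → match; 2× C (H1) → no; 1× F (H0) → no; 1× C (H0) → no; 1× Cl (H0) → no.
That gives 3 matching atoms.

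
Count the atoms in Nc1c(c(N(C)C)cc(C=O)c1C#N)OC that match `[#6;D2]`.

Check the 16 heavy atoms by environment: 5× c (aromatic, D3) → no; 1× c (aromatic, D2) → match; 2× C (D2) → match; 1× O (D1) → no; 1× N (D3) → no; 3× C (D1) → no; 2× N (D1) → no; 1× O (D2) → no.
Summing the matching environments: 1 + 2 = 3 matching atoms.

3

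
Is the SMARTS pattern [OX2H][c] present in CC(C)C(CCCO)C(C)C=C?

No

The pattern [OX2H][c] describes a hydroxyl oxygen attached to an aromatic carbon — a phenol.
The closest candidate here is a hydroxyl group (-OH), but the -OH is on an aliphatic carbon, not an aromatic c. No other fragment satisfies the full query, so there is no match.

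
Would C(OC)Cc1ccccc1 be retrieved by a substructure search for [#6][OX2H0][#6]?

Yes

The pattern [#6][OX2H0][#6] describes an aliphatic oxygen bridging two carbons with no H on the oxygen — an ether.
The molecule carries a methoxy ether (-OCH3), whose atoms satisfy every constraint of the query, so the pattern matches.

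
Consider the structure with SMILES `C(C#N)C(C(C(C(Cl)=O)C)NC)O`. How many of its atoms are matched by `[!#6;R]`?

0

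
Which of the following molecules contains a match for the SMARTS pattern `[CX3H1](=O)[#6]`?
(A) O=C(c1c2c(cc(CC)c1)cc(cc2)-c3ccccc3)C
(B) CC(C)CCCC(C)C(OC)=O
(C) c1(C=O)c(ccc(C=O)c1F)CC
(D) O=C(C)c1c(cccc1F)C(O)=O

C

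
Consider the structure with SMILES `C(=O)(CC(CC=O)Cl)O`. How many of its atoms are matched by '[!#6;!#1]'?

4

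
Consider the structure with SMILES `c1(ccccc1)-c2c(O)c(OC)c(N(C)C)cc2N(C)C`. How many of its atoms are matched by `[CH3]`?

5

Check the 21 heavy atoms by environment: 6× c (aromatic, H0) → no; 6× c (aromatic, H1) → no; 2× N (H0) → no; 5× C (H3) → match; 1× O (H0) → no; 1× O (H1) → no.
That gives 5 matching atoms.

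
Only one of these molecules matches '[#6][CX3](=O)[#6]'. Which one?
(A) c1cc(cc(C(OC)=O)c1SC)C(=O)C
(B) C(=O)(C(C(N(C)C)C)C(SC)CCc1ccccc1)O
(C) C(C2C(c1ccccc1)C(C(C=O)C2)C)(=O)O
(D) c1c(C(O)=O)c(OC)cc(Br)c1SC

A

[#6][CX3](=O)[#6] describes a carbonyl carbon (no H) flanked by two carbons (a ketone).
(A) contains an acetyl/ketone group (-C(=O)CH3), which satisfies every atom and bond constraint.
(B) has a carboxylic acid group (-C(=O)OH) but one neighbour of the carbonyl carbon is O, not C.
(C) has an aldehyde (-CHO) but the carbonyl carbon has H1, so it is not flanked by two carbons.
(D) has a carboxylic acid group (-C(=O)OH) but one neighbour of the carbonyl carbon is O, not C.
So the answer is (A).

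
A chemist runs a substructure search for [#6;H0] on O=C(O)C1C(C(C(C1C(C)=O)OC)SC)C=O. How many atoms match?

2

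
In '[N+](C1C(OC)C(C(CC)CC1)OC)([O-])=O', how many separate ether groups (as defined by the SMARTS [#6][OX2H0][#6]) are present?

2

[#6][OX2H0][#6] is the SMARTS for an ether: an aliphatic oxygen bridging two carbons with no H on the oxygen.
The molecule carries 2 separate instances of a methoxy ether (-OCH3) meeting every constraint; each maps to a distinct set of atoms, giving 2 matches.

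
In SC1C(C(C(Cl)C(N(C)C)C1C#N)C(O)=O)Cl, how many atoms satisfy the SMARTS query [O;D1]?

2

Check the 17 heavy atoms by environment: 7× C (D3) → no; 2× O (D1) → match; 1× N (D3) → no; 2× C (D1) → no; 1× C (D2) → no; 1× N (D1) → no; 1× S (D1) → no; 2× Cl (D1) → no.
That gives 2 matching atoms.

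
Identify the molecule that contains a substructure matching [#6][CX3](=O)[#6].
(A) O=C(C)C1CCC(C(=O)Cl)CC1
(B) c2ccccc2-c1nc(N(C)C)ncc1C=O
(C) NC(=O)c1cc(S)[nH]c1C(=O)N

A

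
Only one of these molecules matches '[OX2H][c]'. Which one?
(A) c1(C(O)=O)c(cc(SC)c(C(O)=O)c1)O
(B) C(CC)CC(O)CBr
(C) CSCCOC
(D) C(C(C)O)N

[OX2H][c] describes a hydroxyl oxygen attached to an aromatic carbon (a phenol).
(A) contains a hydroxyl group (-OH), which satisfies every atom and bond constraint.
(B) has a hydroxyl group (-OH) but the -OH is on an aliphatic carbon, not an aromatic c.
(C) has a methoxy ether (-OCH3) but the oxygen has H0, not H1.
(D) has a hydroxyl group (-OH) but the -OH is on an aliphatic carbon, not an aromatic c.
So the answer is (A).

A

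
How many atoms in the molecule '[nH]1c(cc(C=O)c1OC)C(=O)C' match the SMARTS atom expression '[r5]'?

5

Check the 12 heavy atoms by environment: 1× n (aromatic, in 5-ring) → match; 4× c (aromatic, in 5-ring) → match; 3× O (acyclic) → no; 4× C (acyclic) → no.
Summing the matching environments: 1 + 4 = 5 matching atoms.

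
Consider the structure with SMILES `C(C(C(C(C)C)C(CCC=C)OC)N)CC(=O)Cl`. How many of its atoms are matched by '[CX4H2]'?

4

Check the 18 heavy atoms by environment: 4× C (H2, X4) → match; 4× C (H1, X4) → no; 1× N (H2, X3) → no; 3× C (H3, X4) → no; 1× O (H0, X2) → no; 1× C (H0, X3) → no; 1× O (H0, X1) → no; 1× Cl (H0, X1) → no; 1× C (H1, X3) → no; 1× C (H2, X3) → no.
That gives 4 matching atoms.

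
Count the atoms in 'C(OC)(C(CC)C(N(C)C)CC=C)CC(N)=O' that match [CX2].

0

The query [CX2] means: C with X2: aliphatic carbon with exactly 2 total connections.
Check the 17 heavy atoms by environment: 10× C (X4) → no; 1× O (X2) → no; 2× N (X3) → no; 3× C (X3) → no; 1× O (X1) → no.
No environment satisfies the query, so 0 matching atoms.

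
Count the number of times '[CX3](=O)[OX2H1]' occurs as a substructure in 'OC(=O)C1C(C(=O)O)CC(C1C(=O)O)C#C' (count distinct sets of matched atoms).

[CX3](=O)[OX2H1] is the SMARTS for a carboxylic acid: an sp2 carbon double-bonded to O and single-bonded to an -OH oxygen.
The molecule carries 3 separate instances of a carboxylic acid group (-C(=O)OH) meeting every constraint; each maps to a distinct set of atoms, giving 3 matches.

3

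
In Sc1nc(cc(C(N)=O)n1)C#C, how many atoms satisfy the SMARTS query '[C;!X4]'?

The query [C;!X4] means: aliphatic carbon that does not have four total connections.
Check the 12 heavy atoms by environment: 2× n (aromatic, X2) → no; 4× c (aromatic, X3) → no; 1× C (X3) → match; 1× O (X1) → no; 1× N (X3) → no; 1× S (X2) → no; 2× C (X2) → match.
Summing the matching environments: 1 + 2 = 3 matching atoms.

3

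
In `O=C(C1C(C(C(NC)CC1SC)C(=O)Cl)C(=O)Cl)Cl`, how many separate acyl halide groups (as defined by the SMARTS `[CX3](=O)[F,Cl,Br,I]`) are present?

3

[CX3](=O)[F,Cl,Br,I] is the SMARTS for an acyl halide: a carbonyl carbon bonded to a halogen.
The molecule carries 3 separate instances of an acyl chloride (-C(=O)Cl) meeting every constraint; each maps to a distinct set of atoms, giving 3 matches.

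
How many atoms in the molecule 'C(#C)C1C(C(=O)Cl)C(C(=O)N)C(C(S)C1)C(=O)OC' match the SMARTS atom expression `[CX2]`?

The query [CX2] means: C with X2: aliphatic carbon with exactly 2 total connections.
Check the 19 heavy atoms by environment: 7× C (X4) → no; 1× S (X2) → no; 3× C (X3) → no; 3× O (X1) → no; 1× O (X2) → no; 1× N (X3) → no; 2× C (X2) → match; 1× Cl (X1) → no.
That gives 2 matching atoms.

2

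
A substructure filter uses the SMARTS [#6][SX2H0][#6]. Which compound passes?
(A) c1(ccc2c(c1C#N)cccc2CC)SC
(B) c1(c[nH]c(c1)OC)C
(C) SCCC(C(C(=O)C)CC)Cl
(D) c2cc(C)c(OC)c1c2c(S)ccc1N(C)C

A

[#6][SX2H0][#6] describes an aliphatic sulfur bridging two carbons with no H on the sulfur (a thioether).
(A) contains a methylthio ether (-SCH3), which satisfies every atom and bond constraint.
(B) has a methoxy ether (-OCH3) but the bridging atom is O, not S.
(C) has a thiol (-SH) but the sulfur has H1, not H0 bridging two carbons.
(D) has a thiol (-SH) but the sulfur has H1, not H0 bridging two carbons.
So the answer is (A).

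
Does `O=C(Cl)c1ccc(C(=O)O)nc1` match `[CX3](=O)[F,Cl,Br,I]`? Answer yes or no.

The pattern [CX3](=O)[F,Cl,Br,I] describes a carbonyl carbon bonded to a halogen — an acyl halide.
The molecule carries an acyl chloride (-C(=O)Cl), whose atoms satisfy every constraint of the query, so the pattern matches.

Yes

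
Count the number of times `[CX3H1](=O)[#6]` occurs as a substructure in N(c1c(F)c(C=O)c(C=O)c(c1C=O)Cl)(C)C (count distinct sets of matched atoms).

[CX3H1](=O)[#6] is the SMARTS for an aldehyde: an sp2 carbon with one H, double-bonded to O and single-bonded to carbon.
The molecule carries 3 separate instances of an aldehyde (-CHO) meeting every constraint; each maps to a distinct set of atoms, giving 3 matches.

3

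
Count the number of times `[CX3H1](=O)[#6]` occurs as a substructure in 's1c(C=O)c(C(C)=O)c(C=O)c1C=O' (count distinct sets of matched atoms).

3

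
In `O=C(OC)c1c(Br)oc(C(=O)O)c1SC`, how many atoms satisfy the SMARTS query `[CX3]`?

2

The query [CX3] means: C with X3: aliphatic carbon with exactly 3 total connections.
Check the 15 heavy atoms by environment: 1× o (aromatic, X2) → no; 4× c (aromatic, X3) → no; 1× Br (X1) → no; 2× C (X3) → match; 2× O (X1) → no; 2× O (X2) → no; 2× C (X4) → no; 1× S (X2) → no.
That gives 2 matching atoms.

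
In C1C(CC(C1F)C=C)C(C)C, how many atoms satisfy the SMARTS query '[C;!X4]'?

2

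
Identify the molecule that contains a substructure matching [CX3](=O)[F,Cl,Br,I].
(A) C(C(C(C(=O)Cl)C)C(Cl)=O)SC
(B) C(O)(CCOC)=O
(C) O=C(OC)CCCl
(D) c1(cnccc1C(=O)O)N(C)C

[CX3](=O)[F,Cl,Br,I] describes a carbonyl carbon bonded to a halogen (an acyl halide).
(A) contains an acyl chloride (-C(=O)Cl), which satisfies every atom and bond constraint.
(B) has a carboxylic acid group (-C(=O)OH) but the carbonyl is bonded to -OH, not to a halogen.
(C) has a methyl-ester group (-C(=O)OCH3) but the carbonyl is bonded to -O-C, not to a halogen.
(D) has a carboxylic acid group (-C(=O)OH) but the carbonyl is bonded to -OH, not to a halogen.
So the answer is (A).

A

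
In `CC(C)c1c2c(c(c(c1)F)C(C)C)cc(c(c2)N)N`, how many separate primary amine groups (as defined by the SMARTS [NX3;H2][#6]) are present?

2

[NX3;H2][#6] is the SMARTS for a primary amine: a trivalent nitrogen with two H attached to carbon.
The molecule carries 2 separate instances of a primary amino group (-NH2) meeting every constraint; each maps to a distinct set of atoms, giving 2 matches.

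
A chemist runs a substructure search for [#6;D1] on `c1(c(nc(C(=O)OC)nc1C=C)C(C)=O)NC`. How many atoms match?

4

Check the 17 heavy atoms by environment: 2× n (aromatic, D2) → no; 4× c (aromatic, D3) → no; 2× C (D3) → no; 2× O (D1) → no; 4× C (D1) → match; 1× N (D2) → no; 1× C (D2) → no; 1× O (D2) → no.
That gives 4 matching atoms.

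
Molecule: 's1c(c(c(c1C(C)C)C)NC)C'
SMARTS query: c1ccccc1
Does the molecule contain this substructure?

The pattern c1ccccc1 describes six aromatic carbons in a ring — a benzene ring.
The closest candidate here is a methyl group (-CH3), but no six-membered all-carbon aromatic ring is present. No other fragment satisfies the full query, so there is no match.

No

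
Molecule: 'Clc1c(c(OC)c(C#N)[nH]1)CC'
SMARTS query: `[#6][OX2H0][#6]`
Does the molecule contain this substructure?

Yes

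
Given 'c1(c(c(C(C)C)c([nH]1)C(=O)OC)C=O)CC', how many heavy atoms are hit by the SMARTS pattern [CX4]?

6

Check the 16 heavy atoms by environment: 1× n (aromatic, X3) → no; 4× c (aromatic, X3) → no; 6× C (X4) → match; 2× C (X3) → no; 2× O (X1) → no; 1× O (X2) → no.
That gives 6 matching atoms.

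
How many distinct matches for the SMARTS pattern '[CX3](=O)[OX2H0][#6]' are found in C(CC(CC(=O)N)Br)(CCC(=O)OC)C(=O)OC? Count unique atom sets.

2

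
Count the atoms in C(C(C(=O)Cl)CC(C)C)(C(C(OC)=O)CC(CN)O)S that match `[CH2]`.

3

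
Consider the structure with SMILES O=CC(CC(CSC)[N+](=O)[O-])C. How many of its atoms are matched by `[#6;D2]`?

3

The query [#6;D2] means: any carbon bonded to exactly two heavy atoms.
Check the 12 heavy atoms by environment: 3× C (D2) → match; 2× C (D3) → no; 2× C (D1) → no; 1× N (charge +1, D3) → no; 1× O (charge -1, D1) → no; 2× O (D1) → no; 1× S (D2) → no.
That gives 3 matching atoms.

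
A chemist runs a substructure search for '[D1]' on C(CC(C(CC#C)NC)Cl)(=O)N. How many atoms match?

The query [D1] means: atom with exactly one heavy-atom neighbour (degree 1).
Check the 12 heavy atoms by environment: 3× C (D2) → no; 3× C (D3) → no; 2× C (D1) → match; 1× Cl (D1) → match; 1× N (D2) → no; 1× O (D1) → match; 1× N (D1) → match.
Summing the matching environments: 2 + 1 + 1 + 1 = 5 matching atoms.

5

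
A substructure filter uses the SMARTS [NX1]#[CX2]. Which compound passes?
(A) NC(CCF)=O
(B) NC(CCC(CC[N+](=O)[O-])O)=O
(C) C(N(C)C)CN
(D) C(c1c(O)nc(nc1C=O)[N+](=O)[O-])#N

[NX1]#[CX2] describes a nitrogen triple-bonded to a two-connected carbon (a nitrile).
(A) has a primary amide (-C(=O)NH2) but the nitrogen is NX3, not NX1.
(B) has a primary amide (-C(=O)NH2) but the nitrogen is NX3, not NX1.
(C) has a primary amino group (-NH2) but the nitrogen is NX3 (three connections), not NX1 triple-bonded.
(D) contains a nitrile (-C#N), which satisfies every atom and bond constraint.
So the answer is (D).

D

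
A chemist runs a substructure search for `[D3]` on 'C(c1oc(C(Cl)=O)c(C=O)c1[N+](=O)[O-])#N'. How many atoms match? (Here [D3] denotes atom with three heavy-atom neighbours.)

6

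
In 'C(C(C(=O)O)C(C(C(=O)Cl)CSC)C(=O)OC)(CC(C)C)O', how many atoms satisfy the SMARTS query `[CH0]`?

3

The query [CH0] means: aliphatic carbon with no attached hydrogen.
Check the 22 heavy atoms by environment: 2× C (H2) → no; 5× C (H1) → no; 3× C (H0) → match; 4× O (H0) → no; 1× Cl (H0) → no; 2× O (H1) → no; 4× C (H3) → no; 1× S (H0) → no.
That gives 3 matching atoms.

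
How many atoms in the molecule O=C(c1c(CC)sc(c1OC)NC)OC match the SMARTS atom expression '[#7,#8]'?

4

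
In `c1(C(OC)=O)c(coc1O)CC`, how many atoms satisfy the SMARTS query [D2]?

4

Check the 12 heavy atoms by environment: 1× o (aromatic, D2) → match; 1× c (aromatic, D2) → match; 3× c (aromatic, D3) → no; 1× C (D3) → no; 2× O (D1) → no; 1× O (D2) → match; 2× C (D1) → no; 1× C (D2) → match.
Summing the matching environments: 1 + 1 + 1 + 1 = 4 matching atoms.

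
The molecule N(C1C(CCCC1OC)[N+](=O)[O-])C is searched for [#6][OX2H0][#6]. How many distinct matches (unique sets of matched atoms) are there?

1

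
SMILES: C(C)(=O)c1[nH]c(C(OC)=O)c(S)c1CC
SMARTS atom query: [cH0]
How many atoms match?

4

Check the 15 heavy atoms by environment: 1× n (aromatic, H1) → no; 4× c (aromatic, H0) → match; 2× C (H0) → no; 3× O (H0) → no; 3× C (H3) → no; 1× C (H2) → no; 1× S (H1) → no.
That gives 4 matching atoms.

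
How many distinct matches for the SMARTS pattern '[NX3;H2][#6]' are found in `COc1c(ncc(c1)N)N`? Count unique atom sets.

2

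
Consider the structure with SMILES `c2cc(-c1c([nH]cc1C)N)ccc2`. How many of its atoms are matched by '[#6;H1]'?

6

The query [#6;H1] means: any carbon bearing exactly one hydrogen.
Check the 13 heavy atoms by environment: 1× n (aromatic, H1) → no; 6× c (aromatic, H1) → match; 4× c (aromatic, H0) → no; 1× N (H2) → no; 1× C (H3) → no.
That gives 6 matching atoms.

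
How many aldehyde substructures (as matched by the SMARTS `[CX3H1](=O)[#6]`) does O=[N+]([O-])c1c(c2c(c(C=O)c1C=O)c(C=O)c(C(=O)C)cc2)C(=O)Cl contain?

3

[CX3H1](=O)[#6] is the SMARTS for an aldehyde: an sp2 carbon with one H, double-bonded to O and single-bonded to carbon.
The molecule carries 3 separate instances of an aldehyde (-CHO) meeting every constraint; each maps to a distinct set of atoms, giving 3 matches.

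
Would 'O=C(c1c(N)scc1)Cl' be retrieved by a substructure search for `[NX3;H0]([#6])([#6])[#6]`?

No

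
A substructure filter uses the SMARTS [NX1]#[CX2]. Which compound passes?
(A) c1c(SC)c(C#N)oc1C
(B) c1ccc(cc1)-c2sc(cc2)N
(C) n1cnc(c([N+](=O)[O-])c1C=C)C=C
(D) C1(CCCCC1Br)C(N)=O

[NX1]#[CX2] describes a nitrogen triple-bonded to a two-connected carbon (a nitrile).
(A) contains a nitrile (-C#N), which satisfies every atom and bond constraint.
(B) has a primary amino group (-NH2) but the nitrogen is NX3 (three connections), not NX1 triple-bonded.
(C) has a nitro group (-[N+](=O)[O-]) but there is no C#N triple bond.
(D) has a primary amide (-C(=O)NH2) but the nitrogen is NX3, not NX1.
So the answer is (A).

A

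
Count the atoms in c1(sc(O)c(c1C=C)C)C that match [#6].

The query [#6] means: #6 matches any atom with atomic number 6 (carbon, aromatic or aliphatic).
Check the 10 heavy atoms by environment: 1× s (aromatic) → no; 4× c (aromatic) → match; 4× C → match; 1× O → no.
Summing the matching environments: 4 + 4 = 8 matching atoms.

8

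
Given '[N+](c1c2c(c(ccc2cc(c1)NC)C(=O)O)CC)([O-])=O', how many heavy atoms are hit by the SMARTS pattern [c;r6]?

10

The query [c;r6] means: aromatic carbon that belongs to a six-membered ring.
Check the 20 heavy atoms by environment: 10× c (aromatic, in 6-ring) → match; 4× C (acyclic) → no; 3× O (acyclic) → no; 1× N (charge +1, acyclic) → no; 1× O (charge -1, acyclic) → no; 1× N (acyclic) → no.
That gives 10 matching atoms.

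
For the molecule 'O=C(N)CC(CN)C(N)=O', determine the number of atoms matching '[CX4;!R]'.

3

Check the 10 heavy atoms by environment: 3× C (X4, acyclic) → match; 2× C (X3, acyclic) → no; 2× O (X1, acyclic) → no; 3× N (X3, acyclic) → no.
That gives 3 matching atoms.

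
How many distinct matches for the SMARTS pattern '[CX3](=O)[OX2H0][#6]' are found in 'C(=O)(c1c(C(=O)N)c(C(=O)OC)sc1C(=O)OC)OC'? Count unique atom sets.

[CX3](=O)[OX2H0][#6] is the SMARTS for an ester: a carbonyl carbon bonded to an oxygen that is itself bonded to carbon (no H on that O).
The molecule carries 3 separate instances of a methyl-ester group (-C(=O)OCH3) meeting every constraint; each maps to a distinct set of atoms, giving 3 matches.

3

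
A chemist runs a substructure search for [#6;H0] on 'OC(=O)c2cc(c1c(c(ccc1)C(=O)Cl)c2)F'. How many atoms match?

7

The query [#6;H0] means: any carbon with no attached hydrogen.
Check the 17 heavy atoms by environment: 5× c (aromatic, H0) → match; 5× c (aromatic, H1) → no; 2× C (H0) → match; 2× O (H0) → no; 1× O (H1) → no; 1× F (H0) → no; 1× Cl (H0) → no.
Summing the matching environments: 5 + 2 = 7 matching atoms.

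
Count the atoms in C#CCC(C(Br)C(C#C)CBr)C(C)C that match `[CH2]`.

2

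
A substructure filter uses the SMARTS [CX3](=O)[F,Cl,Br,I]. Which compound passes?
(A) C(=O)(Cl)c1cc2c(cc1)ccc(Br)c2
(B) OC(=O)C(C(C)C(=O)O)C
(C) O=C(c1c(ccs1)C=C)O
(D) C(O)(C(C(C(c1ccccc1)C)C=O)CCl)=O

A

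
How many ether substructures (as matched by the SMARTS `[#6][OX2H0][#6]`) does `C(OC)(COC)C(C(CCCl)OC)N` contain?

3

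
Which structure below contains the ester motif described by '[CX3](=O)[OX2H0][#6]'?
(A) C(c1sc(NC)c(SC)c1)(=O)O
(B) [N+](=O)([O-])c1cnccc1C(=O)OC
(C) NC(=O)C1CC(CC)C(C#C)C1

B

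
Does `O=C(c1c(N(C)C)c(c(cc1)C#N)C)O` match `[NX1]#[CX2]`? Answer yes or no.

The pattern [NX1]#[CX2] describes a nitrogen triple-bonded to a two-connected carbon — a nitrile.
The molecule carries a nitrile (-C#N), whose atoms satisfy every constraint of the query, so the pattern matches.

Yes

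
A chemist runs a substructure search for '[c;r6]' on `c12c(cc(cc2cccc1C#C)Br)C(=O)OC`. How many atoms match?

10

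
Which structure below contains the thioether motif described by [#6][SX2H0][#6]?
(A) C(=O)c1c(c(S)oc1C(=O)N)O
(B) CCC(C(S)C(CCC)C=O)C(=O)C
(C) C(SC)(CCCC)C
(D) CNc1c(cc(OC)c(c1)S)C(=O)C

C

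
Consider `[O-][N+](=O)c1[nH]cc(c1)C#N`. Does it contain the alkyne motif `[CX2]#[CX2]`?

The pattern [CX2]#[CX2] describes a carbon-carbon triple bond — an alkyne.
The closest candidate here is a nitrile (-C#N), but the triple bond is C#N, not C#C. No other fragment satisfies the full query, so there is no match.

No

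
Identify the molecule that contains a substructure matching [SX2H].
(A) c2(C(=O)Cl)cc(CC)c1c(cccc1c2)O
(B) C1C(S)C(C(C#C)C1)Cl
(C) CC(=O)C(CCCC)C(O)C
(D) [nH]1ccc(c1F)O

B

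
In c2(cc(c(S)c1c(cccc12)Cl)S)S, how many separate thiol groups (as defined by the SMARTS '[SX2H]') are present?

3

[SX2H] is the SMARTS for a thiol: an aliphatic sulfur with two connections, one being H.
The molecule carries 3 separate instances of a thiol (-SH) meeting every constraint; each maps to a distinct set of atoms, giving 3 matches.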